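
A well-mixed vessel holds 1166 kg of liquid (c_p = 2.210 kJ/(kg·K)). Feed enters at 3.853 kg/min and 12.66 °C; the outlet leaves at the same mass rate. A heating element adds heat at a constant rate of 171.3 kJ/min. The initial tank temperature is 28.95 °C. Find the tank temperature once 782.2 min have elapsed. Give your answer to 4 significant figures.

32.49 °C

Heat balance on the well-mixed liquid: M c_p dT/dt = ṁ c_p (T_in − T) + 171.3.
Rearrange: dT/dt = (T_ss − T)/τ with τ = M/ṁ = 302.621 min and T_ss = T_in + Q̇/(ṁ c_p) = 32.7771 °C.
T approaches T_ss exponentially: T(t) = T_ss + (T₀ − T_ss) e^(−t/τ).
T(782.2) = 32.7771 + (-3.82713)·e^(−782.2/302.621) = 32.7771 + (-3.82713)·0.0754151 = 32.4885 °C.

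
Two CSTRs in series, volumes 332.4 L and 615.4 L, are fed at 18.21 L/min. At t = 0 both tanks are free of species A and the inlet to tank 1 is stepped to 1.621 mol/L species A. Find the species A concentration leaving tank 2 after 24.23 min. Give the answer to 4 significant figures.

0.4049 mol/L

Each tank obeys Vᵢ dCᵢ/dt = Q(Cᵢ₋₁ − Cᵢ), so τᵢ = Vᵢ/Q.
τ₁ = 332.4/18.21 = 18.2537 min; τ₂ = 615.4/18.21 = 33.7946 min.
Tank 1: C₁ = C_in(1 − e^(−t/τ₁)). Tank 2 (τ₁ ≠ τ₂): C₂ = C_in[1 − (τ₁ e^(−t/τ₁) − τ₂ e^(−t/τ₂))/(τ₁ − τ₂)].
At t = 24.23: e^(−t/τ₁) = 0.265165, e^(−t/τ₂) = 0.488225.
C₂ = 1.621·[1 − (18.2537·0.265165 − 33.7946·0.488225)/(-15.5409)] = 1.621·0.249778 = 0.404889 mol/L.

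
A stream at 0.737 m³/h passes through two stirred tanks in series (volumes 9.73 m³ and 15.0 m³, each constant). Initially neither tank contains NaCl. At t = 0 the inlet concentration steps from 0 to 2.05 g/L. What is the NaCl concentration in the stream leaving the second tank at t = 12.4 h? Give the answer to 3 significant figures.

Time constants: τᵢ = Vᵢ/Q for each well-mixed tank.
τ₁ = 9.73/0.737 = 13.202 h; τ₂ = 15.0/0.737 = 20.353 h.
Solving the cascade with C₁(0)=C₂(0)=0 gives C₂(t) = C_in[1 − (τ₁ e^(−t/τ₁) − τ₂ e^(−t/τ₂))/(τ₁ − τ₂)].
At t = 12.4: e^(−t/τ₁) = 0.39093, e^(−t/τ₂) = 0.54376.
C₂ = 2.05·[1 − (13.202·0.39093 − 20.353·0.54376)/(-7.1506)] = 2.05·0.17407 = 0.35684 g/L.

0.357 g/L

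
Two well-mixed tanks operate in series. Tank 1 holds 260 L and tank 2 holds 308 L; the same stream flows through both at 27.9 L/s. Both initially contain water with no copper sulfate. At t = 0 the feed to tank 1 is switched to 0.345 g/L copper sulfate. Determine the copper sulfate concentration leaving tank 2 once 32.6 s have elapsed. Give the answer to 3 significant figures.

Species balance on tank i: dCᵢ/dt = (Cᵢ₋₁ − Cᵢ)/τᵢ with τᵢ = Vᵢ/Q.
τ₁ = 260/27.9 = 9.3190 s; τ₂ = 308/27.9 = 11.039 s.
Tank 1: C₁ = C_in(1 − e^(−t/τ₁)). Tank 2 (τ₁ ≠ τ₂): C₂ = C_in[1 − (τ₁ e^(−t/τ₁) − τ₂ e^(−t/τ₂))/(τ₁ − τ₂)].
At t = 32.6: e^(−t/τ₁) = 0.030251, e^(−t/τ₂) = 0.052180.
C₂ = 0.345·[1 − (9.3190·0.030251 − 11.039·0.052180)/(-1.7204)] = 0.345·0.82904 = 0.28602 g/L.

0.286 g/L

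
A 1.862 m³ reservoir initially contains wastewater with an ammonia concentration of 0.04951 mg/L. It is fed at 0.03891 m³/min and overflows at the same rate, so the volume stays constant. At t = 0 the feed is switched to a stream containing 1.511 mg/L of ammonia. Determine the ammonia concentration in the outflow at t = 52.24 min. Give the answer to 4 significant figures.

Mass balance on the solute (V constant): V dC/dt = Q(C_in − C).
Rewrite as dC/dt + C/τ = C_in/τ, τ = V/Q = 47.8540 min.
Integrating: C(t) = C_in + (C₀ − C_in) e^(−t/τ).
C(52.24) = 1.511 + (0.04951 − 1.511)·e^(−52.24/47.8540) = 1.511 + (-1.46149)·0.335661 = 1.02043 mg/L.

1.020 mg/L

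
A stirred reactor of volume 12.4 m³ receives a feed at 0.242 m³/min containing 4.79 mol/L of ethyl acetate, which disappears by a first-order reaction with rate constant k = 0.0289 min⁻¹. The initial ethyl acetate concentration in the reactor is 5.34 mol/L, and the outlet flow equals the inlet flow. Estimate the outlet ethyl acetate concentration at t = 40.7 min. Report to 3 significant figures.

2.41 mol/L

Accumulation = in − out − consumed: V dC/dt = Q C_in − Q C − k V C.
dC/dt = (Q/V) C_in − (Q/V + k) C; effective rate a = Q/V + k = 0.019516 + 0.0289 = 0.048416 min⁻¹.
C_ss = Q C_in/(Q + kV) = 1.9308 mol/L; C(t) = C_ss + (C₀ − C_ss) e^(−a t).
C(40.7) = 1.9308 + (3.4092)·e^(−0.048416·40.7) = 1.9308 + (3.4092)·0.13938 = 2.4060 mol/L.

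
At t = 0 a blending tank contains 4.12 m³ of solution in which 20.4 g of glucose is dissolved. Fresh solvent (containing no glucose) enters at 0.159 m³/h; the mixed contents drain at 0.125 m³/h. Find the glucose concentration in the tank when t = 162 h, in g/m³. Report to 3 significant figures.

Let m(t) be the amount of glucose. Volume: V(t) = V₀ + (Q_in − Q_out) t = 4.12 + 0.034000 t; V(162) = 9.6280 m³.
Solute balance: dm/dt = 0 − Q_out C = −Q_out m/V(t).
dm/m = −Q_out dt/(V₀ + 0.034000 t); integrating gives ln(m/m₀) = −(Q_out/(Q_in−Q_out)) ln(V/V₀).
m = m₀ (V₀/V)^(Q_out/(Q_in−Q_out)) = 20.4 × (4.12/9.6280)^(3.6765) = 0.90020 g.
C = m/V = 0.90020/9.6280 = 0.093498 g/m³.

0.0935 g/m³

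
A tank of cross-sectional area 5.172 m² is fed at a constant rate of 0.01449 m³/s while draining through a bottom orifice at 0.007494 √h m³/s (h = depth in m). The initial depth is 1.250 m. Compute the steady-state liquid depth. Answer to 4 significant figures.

Accumulation of liquid (constant cross-section A): A dh/dt = Q_in − 0.007494 √h. At steady state dh/dt = 0:
Q_in = 0.007494 √h_ss ⇒ √h_ss = 0.01449/0.007494 = 1.93355.
h_ss = 1.93355² = 3.73860 m. (Since h₀ = 1.250 m < h_ss, the level will rise toward this value.)

3.739 m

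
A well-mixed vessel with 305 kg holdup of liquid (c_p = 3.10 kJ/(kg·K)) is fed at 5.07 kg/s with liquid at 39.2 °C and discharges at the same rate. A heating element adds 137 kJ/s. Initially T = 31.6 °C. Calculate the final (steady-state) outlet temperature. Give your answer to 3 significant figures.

M c_p dT/dt = ṁ c_p (T_in − T) + Q̇.
At steady state dT/dt = 0 ⇒ T_ss = T_in + Q̇/(ṁ c_p) = 39.2 + 137/(5.07·3.10) = 47.917 °C.

47.9 °C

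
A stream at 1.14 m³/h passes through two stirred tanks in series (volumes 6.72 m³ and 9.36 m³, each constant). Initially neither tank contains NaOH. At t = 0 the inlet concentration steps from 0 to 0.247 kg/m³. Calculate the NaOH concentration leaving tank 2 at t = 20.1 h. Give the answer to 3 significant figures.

0.192 kg/m³

Time constants: τᵢ = Vᵢ/Q for each well-mixed tank.
τ₁ = 6.72/1.14 = 5.8947 h; τ₂ = 9.36/1.14 = 8.2105 h.
Solving the cascade with C₁(0)=C₂(0)=0 gives C₂(t) = C_in[1 − (τ₁ e^(−t/τ₁) − τ₂ e^(−t/τ₂))/(τ₁ − τ₂)].
At t = 20.1: e^(−t/τ₁) = 0.033047, e^(−t/τ₂) = 0.086460.
C₂ = 0.247·[1 − (5.8947·0.033047 − 8.2105·0.086460)/(-2.3158)] = 0.247·0.77758 = 0.19206 kg/m³.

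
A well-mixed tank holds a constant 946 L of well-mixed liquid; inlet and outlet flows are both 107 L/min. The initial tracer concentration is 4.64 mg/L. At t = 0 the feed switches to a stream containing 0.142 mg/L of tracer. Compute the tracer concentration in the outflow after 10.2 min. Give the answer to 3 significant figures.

1.56 mg/L

Mass balance on the solute (V constant): V dC/dt = Q(C_in − C).
So dC/dt = (C_in − C)/τ with τ = V/Q = 946/107 = 8.8411 min.
This is linear first-order; C(t) = C_in + (C₀ − C_in) e^(−t/τ).
C(10.2) = 0.142 + (4.64 − 0.142)·e^(−10.2/8.8411) = 0.142 + (4.4980)·0.31547 = 1.5610 mg/L.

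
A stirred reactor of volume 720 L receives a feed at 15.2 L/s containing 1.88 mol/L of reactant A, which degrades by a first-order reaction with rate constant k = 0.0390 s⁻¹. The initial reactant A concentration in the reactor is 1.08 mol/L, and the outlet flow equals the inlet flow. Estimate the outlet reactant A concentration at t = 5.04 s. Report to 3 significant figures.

V dC/dt = Q(C_in − C) − k V C.
This is linear with rate a = Q/V + k = 0.060111 s⁻¹.
C_ss = Q C_in/(Q + kV) = 0.66026 mol/L; C(t) = C_ss + (C₀ − C_ss) e^(−a t).
C(5.04) = 0.66026 + (0.41974)·e^(−0.060111·5.04) = 0.66026 + (0.41974)·0.73863 = 0.97029 mol/L.

0.970 mol/L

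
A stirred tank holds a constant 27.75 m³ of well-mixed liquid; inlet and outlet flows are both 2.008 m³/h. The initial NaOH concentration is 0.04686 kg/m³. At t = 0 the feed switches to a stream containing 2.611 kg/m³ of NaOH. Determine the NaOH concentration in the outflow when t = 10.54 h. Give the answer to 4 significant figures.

Species balance on the tank: V dC/dt = Q(C_in − C).
Rewrite as dC/dt + C/τ = C_in/τ, τ = V/Q = 13.8197 h.
This is linear first-order; C(t) = C_in + (C₀ − C_in) e^(−t/τ).
C(10.54) = 2.611 + (0.04686 − 2.611)·e^(−10.54/13.8197) = 2.611 + (-2.56414)·0.466416 = 1.41505 kg/m³.

1.415 kg/m³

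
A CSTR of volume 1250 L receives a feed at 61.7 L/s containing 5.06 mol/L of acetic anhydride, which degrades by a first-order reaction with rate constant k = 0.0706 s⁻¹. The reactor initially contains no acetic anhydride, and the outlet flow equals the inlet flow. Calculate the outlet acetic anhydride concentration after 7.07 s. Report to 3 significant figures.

Species balance: V dC/dt = Q C_in − Q C − k V C.
This is linear with rate a = Q/V + k = 0.11996 s⁻¹.
C_ss = Q C_in/(Q + kV) = 2.0820 mol/L; C(t) = C_ss + (C₀ − C_ss) e^(−a t).
C(7.07) = 2.0820 + (-2.0820)·e^(−0.11996·7.07) = 2.0820 + (-2.0820)·0.42822 = 1.1905 mol/L.

1.19 mol/L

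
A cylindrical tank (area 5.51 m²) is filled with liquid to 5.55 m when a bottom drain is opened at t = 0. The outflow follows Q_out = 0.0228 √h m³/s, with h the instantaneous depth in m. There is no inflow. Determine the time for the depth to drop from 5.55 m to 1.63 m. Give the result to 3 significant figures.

A dh/dt = −Q_out = −0.0228 √h.
∫ h^(−1/2) dh = −(0.0228/A) ∫ dt, giving 2√h = 2√h₀ − (0.0228/A) t.
t = 2A(√h₀ − √h)/0.0228 = 2·5.51·(√5.55 − √1.63)/0.0228
  = 11.020 × (2.3558 − 1.2767) / 0.0228 = 521.58 s.

522 s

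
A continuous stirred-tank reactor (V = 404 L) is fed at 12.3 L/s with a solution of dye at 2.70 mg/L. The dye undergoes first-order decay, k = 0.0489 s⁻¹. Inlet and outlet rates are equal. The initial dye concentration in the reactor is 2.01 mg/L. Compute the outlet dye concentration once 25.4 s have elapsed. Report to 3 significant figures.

Accumulation = in − out − consumed: V dC/dt = Q C_in − Q C − k V C.
This is linear with rate a = Q/V + k = 0.079346 s⁻¹.
C_ss = Q C_in/(Q + kV) = 1.0360 mg/L; C(t) = C_ss + (C₀ − C_ss) e^(−a t).
C(25.4) = 1.0360 + (0.97399)·e^(−0.079346·25.4) = 1.0360 + (0.97399)·0.13327 = 1.1658 mg/L.

1.17 mg/L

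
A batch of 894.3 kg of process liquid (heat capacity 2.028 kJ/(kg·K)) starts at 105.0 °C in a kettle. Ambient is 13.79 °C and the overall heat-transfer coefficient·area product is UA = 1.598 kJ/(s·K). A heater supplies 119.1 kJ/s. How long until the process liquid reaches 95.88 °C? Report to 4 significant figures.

898.2 s

First-law balance (no shaft work): M c_p dT/dt = −UA(T − T_amb) + Q̇.
τ = M c_p/UA = 1134.94 s; T_ss = T_amb + Q̇/UA = 13.79 + 119.1/1.598 = 88.3207 °C.
T(t) = T_ss + (T₀ − T_ss)e^(−t/τ); set T = 95.88:
t = −τ ln[(T − T_ss)/(T₀ − T_ss)] = −1134.94 · ln(0.453216) = 898.180 s.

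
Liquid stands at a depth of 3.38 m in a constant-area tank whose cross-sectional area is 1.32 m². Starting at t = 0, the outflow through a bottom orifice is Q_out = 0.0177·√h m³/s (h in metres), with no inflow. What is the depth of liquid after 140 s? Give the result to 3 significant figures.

0.810 m

A dh/dt = −Q_out = −0.0177 √h.
Separate and integrate: 2(√h − √h₀) = −(0.0177/A) t.
√h = √3.38 − 0.0177·140/(2·1.32) = 1.8385 − 0.93864 = 0.89984.
h = 0.89984² = 0.80971 m.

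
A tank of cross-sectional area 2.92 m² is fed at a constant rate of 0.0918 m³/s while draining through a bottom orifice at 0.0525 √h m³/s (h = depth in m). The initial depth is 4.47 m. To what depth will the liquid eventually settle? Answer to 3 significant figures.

3.06 m

Unsteady balance on liquid volume: A dh/dt = Q_in − 0.0525 √h. At steady state dh/dt = 0:
Q_in = 0.0525 √h_ss ⇒ √h_ss = 0.0918/0.0525 = 1.7486.
h_ss = 1.7486² = 3.0575 m. (Since h₀ = 4.47 m > h_ss, the level will fall toward this value.)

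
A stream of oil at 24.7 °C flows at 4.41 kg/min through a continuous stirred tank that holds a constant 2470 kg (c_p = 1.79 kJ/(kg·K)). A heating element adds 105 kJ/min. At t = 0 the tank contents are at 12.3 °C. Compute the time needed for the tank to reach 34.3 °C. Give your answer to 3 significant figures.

First-law balance (no shaft work): M c_p dT/dt = ṁ c_p (T_in − T) + 105.
τ = M/ṁ = 560.09 min; T_ss = T_in + Q̇/(ṁ c_p) = 38.001 °C.
T(t) = T_ss + (T₀ − T_ss) e^(−t/τ). Set T = 34.3:
e^(−t/τ) = (34.3 − 38.001)/(12.3 − 38.001) = 0.14402
t = −560.09 · ln(0.14402) = 1085.4 min.

1090 min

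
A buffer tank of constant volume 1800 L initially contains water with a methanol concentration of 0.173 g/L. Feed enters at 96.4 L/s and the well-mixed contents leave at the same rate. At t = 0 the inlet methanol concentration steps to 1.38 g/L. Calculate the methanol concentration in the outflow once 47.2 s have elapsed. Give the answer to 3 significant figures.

Unsteady species balance (constant V, well mixed): V dC/dt = Q(C_in − C).
Time constant τ = V/Q = 1800/96.4 = 18.672 s.
Solution: C(t) = C_in + (C₀ − C_in) e^(−t/τ).
C(47.2) = 1.38 + (0.173 − 1.38)·e^(−47.2/18.672) = 1.38 + (-1.2070)·0.079833 = 1.2836 g/L.

1.28 g/L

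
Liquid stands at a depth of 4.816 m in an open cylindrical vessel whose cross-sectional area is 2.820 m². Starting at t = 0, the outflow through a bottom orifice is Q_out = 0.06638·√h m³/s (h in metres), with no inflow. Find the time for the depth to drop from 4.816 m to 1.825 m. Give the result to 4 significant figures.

71.68 s

A dh/dt = −Q_out = −0.06638 √h.
This is separable: 2 d(√h)/dt = −0.06638/A, so √h = √h₀ − (0.06638/(2A)) t.
t = 2A(√h₀ − √h)/0.06638 = 2·2.820·(√4.816 − √1.825)/0.06638
  = 5.64000 × (2.19454 − 1.35093) / 0.06638 = 71.6779 s.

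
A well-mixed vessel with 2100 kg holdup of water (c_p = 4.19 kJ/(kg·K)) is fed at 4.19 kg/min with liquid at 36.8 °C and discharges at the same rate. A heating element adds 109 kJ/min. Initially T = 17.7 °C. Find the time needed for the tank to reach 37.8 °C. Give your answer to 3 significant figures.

M c_p dT/dt = ṁ c_p (T_in − T) + Q̇.
τ = M/ṁ = 501.19 min; T_ss = T_in + Q̇/(ṁ c_p) = 43.009 °C.
T(t) = T_ss + (T₀ − T_ss) e^(−t/τ). Set T = 37.8:
e^(−t/τ) = (37.8 − 43.009)/(17.7 − 43.009) = 0.20581
t = −501.19 · ln(0.20581) = 792.30 min.

792 min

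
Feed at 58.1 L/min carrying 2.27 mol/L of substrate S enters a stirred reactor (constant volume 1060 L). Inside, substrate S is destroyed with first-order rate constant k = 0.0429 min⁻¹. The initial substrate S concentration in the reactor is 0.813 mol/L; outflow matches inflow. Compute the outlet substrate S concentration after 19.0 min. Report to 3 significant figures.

1.20 mol/L

Species balance: V dC/dt = Q C_in − Q C − k V C.
This is linear with rate a = Q/V + k = 0.097711 min⁻¹.
C_ss = Q C_in/(Q + kV) = 1.2734 mol/L; C(t) = C_ss + (C₀ − C_ss) e^(−a t).
C(19.0) = 1.2734 + (-0.46036)·e^(−0.097711·19.0) = 1.2734 + (-0.46036)·0.15622 = 1.2014 mol/L.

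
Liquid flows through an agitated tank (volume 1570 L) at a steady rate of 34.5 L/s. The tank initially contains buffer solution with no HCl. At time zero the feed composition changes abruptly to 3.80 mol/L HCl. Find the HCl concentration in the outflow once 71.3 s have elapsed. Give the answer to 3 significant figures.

Unsteady species balance (constant V, well mixed): V dC/dt = Q(C_in − C).
Time constant τ = V/Q = 1570/34.5 = 45.507 s.
This is linear first-order; C(t) = C_in + (C₀ − C_in) e^(−t/τ).
C(71.3) = 3.80 + (0 − 3.80)·e^(−71.3/45.507) = 3.80 + (-3.8000)·0.20872 = 3.0069 mol/L.

3.01 mol/L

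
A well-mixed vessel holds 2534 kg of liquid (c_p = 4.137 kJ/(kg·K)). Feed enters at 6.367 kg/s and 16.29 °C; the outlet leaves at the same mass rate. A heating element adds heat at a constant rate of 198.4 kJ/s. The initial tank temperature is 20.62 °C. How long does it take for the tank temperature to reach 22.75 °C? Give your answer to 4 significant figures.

Heat balance on the well-mixed liquid: M c_p dT/dt = ṁ c_p (T_in − T) + 198.4.
τ = M/ṁ = 397.990 s; T_ss = T_in + Q̇/(ṁ c_p) = 23.8222 °C.
T(t) = T_ss + (T₀ − T_ss) e^(−t/τ). Set T = 22.75:
e^(−t/τ) = (22.75 − 23.8222)/(20.62 − 23.8222) = 0.334830
t = −397.990 · ln(0.334830) = 435.453 s.

435.5 s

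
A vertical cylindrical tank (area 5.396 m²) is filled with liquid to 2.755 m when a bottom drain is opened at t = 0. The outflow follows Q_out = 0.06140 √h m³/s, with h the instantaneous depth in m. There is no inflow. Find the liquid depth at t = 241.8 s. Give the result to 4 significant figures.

Volume balance on the tank: A dh/dt = −0.06140 √h.
∫ h^(−1/2) dh = −(0.06140/A) ∫ dt, giving 2√h = 2√h₀ − (0.06140/A) t.
√h = √2.755 − 0.06140·241.8/(2·5.396) = 1.65982 − 1.37570 = 0.284122.
h = 0.284122² = 0.0807256 m.

0.08073 m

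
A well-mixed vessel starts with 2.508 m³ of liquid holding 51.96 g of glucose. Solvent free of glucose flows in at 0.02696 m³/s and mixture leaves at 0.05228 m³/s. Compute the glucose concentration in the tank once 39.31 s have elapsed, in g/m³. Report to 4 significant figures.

12.09 g/m³

Let m(t) be the amount of glucose. Volume: V(t) = V₀ + (Q_in − Q_out) t = 2.508 − 0.0253200 t; V(39.31) = 1.51267 m³.
No glucose enters, so dm/dt = −Q_out · (m/V).
Separate: dm/m = −Q_out dt/V(t) ⇒ ln(m/m₀) = −(Q_out/(Q_in−Q_out)) ln(V/V₀).
m = m₀ (V₀/V)^(Q_out/(Q_in−Q_out)) = 51.96 × (2.508/1.51267)^(-2.06477) = 18.2928 g.
C = m/V = 18.2928/1.51267 = 12.0931 g/m³.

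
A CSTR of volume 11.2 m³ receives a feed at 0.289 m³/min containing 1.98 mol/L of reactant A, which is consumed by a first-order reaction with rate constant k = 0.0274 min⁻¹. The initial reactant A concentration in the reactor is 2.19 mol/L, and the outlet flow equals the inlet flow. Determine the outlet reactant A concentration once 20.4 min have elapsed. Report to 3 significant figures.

Species balance: V dC/dt = Q C_in − Q C − k V C.
This is linear with rate a = Q/V + k = 0.053204 min⁻¹.
C_ss = Q C_in/(Q + kV) = 0.96029 mol/L; C(t) = C_ss + (C₀ − C_ss) e^(−a t).
C(20.4) = 0.96029 + (1.2297)·e^(−0.053204·20.4) = 0.96029 + (1.2297)·0.33778 = 1.3757 mol/L.

1.38 mol/L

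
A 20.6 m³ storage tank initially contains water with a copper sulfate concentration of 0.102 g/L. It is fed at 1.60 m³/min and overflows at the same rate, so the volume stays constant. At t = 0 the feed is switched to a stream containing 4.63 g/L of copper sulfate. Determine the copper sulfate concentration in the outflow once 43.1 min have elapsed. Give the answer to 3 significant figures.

Accumulation = in − out for the solute gives V dC/dt = Q(C_in − C).
So dC/dt = (C_in − C)/τ with τ = V/Q = 20.6/1.60 = 12.875 min.
Integrating: C(t) = C_in + (C₀ − C_in) e^(−t/τ).
C(43.1) = 4.63 + (0.102 − 4.63)·e^(−43.1/12.875) = 4.63 + (-4.5280)·0.035170 = 4.4708 g/L.

4.47 g/L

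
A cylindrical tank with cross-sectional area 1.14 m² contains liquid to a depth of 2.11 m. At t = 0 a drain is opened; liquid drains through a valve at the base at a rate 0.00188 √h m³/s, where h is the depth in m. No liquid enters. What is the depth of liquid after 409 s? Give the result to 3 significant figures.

1.24 m

With no inflow, A dh/dt = −0.00188 √h.
Separate and integrate: 2(√h − √h₀) = −(0.00188/A) t.
√h = √2.11 − 0.00188·409/(2·1.14) = 1.4526 − 0.33725 = 1.1153.
h = 1.1153² = 1.2440 m.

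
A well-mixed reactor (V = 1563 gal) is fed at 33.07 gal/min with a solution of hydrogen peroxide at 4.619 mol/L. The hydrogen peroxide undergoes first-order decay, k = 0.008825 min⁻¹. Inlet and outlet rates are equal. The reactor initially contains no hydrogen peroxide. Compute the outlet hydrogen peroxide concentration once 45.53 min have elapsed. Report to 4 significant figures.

Accumulation = in − out − consumed: V dC/dt = Q C_in − Q C − k V C.
dC/dt = (Q/V) C_in − (Q/V + k) C; effective rate a = Q/V + k = 0.0211580 + 0.008825 = 0.0299830 min⁻¹.
C_ss = Q C_in/(Q + kV) = 3.25948 mol/L; C(t) = C_ss + (C₀ − C_ss) e^(−a t).
C(45.53) = 3.25948 + (-3.25948)·e^(−0.0299830·45.53) = 3.25948 + (-3.25948)·0.255348 = 2.42717 mol/L.

2.427 mol/L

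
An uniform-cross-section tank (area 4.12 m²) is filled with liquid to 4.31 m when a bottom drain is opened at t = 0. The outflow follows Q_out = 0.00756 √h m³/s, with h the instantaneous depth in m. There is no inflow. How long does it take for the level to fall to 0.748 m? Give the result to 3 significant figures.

1320 s

With no inflow, A dh/dt = −0.00756 √h.
∫ h^(−1/2) dh = −(0.00756/A) ∫ dt, giving 2√h = 2√h₀ − (0.00756/A) t.
t = 2A(√h₀ − √h)/0.00756 = 2·4.12·(√4.31 − √0.748)/0.00756
  = 8.2400 × (2.0761 − 0.86487) / 0.00756 = 1320.1 s.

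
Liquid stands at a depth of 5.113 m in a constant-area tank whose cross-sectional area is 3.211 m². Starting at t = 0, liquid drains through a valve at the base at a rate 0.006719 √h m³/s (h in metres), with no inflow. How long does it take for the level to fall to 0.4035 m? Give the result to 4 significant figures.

A dh/dt = −Q_out = −0.006719 √h.
∫ h^(−1/2) dh = −(0.006719/A) ∫ dt, giving 2√h = 2√h₀ − (0.006719/A) t.
t = 2A(√h₀ − √h)/0.006719 = 2·3.211·(√5.113 − √0.4035)/0.006719
  = 6.42200 × (2.26119 − 0.635216) / 0.006719 = 1554.10 s.

1554 s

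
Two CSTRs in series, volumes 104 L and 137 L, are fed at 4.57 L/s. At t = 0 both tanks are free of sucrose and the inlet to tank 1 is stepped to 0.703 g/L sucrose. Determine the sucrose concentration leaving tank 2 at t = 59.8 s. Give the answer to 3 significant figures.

Species balance on tank i: dCᵢ/dt = (Cᵢ₋₁ − Cᵢ)/τᵢ with τᵢ = Vᵢ/Q.
τ₁ = 104/4.57 = 22.757 s; τ₂ = 137/4.57 = 29.978 s.
Solving the cascade with C₁(0)=C₂(0)=0 gives C₂(t) = C_in[1 − (τ₁ e^(−t/τ₁) − τ₂ e^(−t/τ₂))/(τ₁ − τ₂)].
At t = 59.8: e^(−t/τ₁) = 0.072241, e^(−t/τ₂) = 0.13604.
C₂ = 0.703·[1 − (22.757·0.072241 − 29.978·0.13604)/(-7.2210)] = 0.703·0.66289 = 0.46601 g/L.

0.466 g/L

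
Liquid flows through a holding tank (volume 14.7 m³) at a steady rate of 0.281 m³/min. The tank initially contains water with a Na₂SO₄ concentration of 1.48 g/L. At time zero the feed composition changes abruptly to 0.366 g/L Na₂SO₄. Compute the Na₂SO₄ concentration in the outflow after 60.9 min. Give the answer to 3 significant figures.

Species balance on the tank: V dC/dt = Q(C_in − C).
Time constant τ = V/Q = 14.7/0.281 = 52.313 min.
Integrating: C(t) = C_in + (C₀ − C_in) e^(−t/τ).
C(60.9) = 0.366 + (1.48 − 0.366)·e^(−60.9/52.313) = 0.366 + (1.1140)·0.31219 = 0.71378 g/L.

0.714 g/L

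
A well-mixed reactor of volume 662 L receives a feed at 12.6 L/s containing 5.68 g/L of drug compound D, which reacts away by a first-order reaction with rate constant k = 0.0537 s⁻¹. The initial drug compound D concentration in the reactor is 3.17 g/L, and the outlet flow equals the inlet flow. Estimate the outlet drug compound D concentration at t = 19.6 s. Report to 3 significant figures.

1.89 g/L

Accumulation = in − out − consumed: V dC/dt = Q C_in − Q C − k V C.
This is linear with rate a = Q/V + k = 0.072733 s⁻¹.
C_ss = Q C_in/(Q + kV) = 1.4864 g/L; C(t) = C_ss + (C₀ − C_ss) e^(−a t).
C(19.6) = 1.4864 + (1.6836)·e^(−0.072733·19.6) = 1.4864 + (1.6836)·0.24037 = 1.8911 g/L.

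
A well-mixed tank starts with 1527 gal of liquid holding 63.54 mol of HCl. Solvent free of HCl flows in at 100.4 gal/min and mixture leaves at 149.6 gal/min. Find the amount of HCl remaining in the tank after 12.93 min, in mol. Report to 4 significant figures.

Total volume: dV/dt = Q_in − Q_out = -49.2000 gal/min, so V(t) = 1527 − 49.2000 t and V(12.93) = 890.844 gal.
Solute balance: dm/dt = 0 − Q_out C = −Q_out m/V(t).
Separate: dm/m = −Q_out dt/V(t) ⇒ ln(m/m₀) = −(Q_out/(Q_in−Q_out)) ln(V/V₀).
m = m₀ (V₀/V)^(Q_out/(Q_in−Q_out)) = 63.54 × (1527/890.844)^(-3.04065) = 12.3430 mol.

12.34 mol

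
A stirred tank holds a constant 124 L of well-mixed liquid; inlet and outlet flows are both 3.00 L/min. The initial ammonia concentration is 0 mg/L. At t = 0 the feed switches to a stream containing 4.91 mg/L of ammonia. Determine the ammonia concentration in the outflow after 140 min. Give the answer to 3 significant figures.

Mass balance on the solute (V constant): V dC/dt = Q(C_in − C).
Time constant τ = V/Q = 124/3.00 = 41.333 min.
C approaches C_in exponentially: C(t) = C_in + (C₀ − C_in) e^(−t/τ).
C(140) = 4.91 + (0 − 4.91)·e^(−140/41.333) = 4.91 + (-4.9100)·0.033807 = 4.7440 mg/L.

4.74 mg/L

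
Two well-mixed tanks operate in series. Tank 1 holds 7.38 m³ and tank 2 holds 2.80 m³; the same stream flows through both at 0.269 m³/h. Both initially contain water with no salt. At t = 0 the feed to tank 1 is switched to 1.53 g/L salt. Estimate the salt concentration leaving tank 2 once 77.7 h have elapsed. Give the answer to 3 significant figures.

Each tank obeys Vᵢ dCᵢ/dt = Q(Cᵢ₋₁ − Cᵢ), so τᵢ = Vᵢ/Q.
τ₁ = 7.38/0.269 = 27.435 h; τ₂ = 2.80/0.269 = 10.409 h.
Tank 1: C₁ = C_in(1 − e^(−t/τ₁)). Tank 2 (τ₁ ≠ τ₂): C₂ = C_in[1 − (τ₁ e^(−t/τ₁) − τ₂ e^(−t/τ₂))/(τ₁ − τ₂)].
At t = 77.7: e^(−t/τ₁) = 0.058886, e^(−t/τ₂) = 0.00057293.
C₂ = 1.53·[1 − (27.435·0.058886 − 10.409·0.00057293)/(17.026)] = 1.53·0.90546 = 1.3854 g/L.

1.39 g/L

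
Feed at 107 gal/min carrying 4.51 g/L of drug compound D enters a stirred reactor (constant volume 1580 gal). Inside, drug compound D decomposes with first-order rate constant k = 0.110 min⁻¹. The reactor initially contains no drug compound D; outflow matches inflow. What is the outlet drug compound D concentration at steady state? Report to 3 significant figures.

Accumulation = in − out − consumed: V dC/dt = Q C_in − Q C − k V C.
At steady state: 0 = Q C_in − (Q + kV) C_ss, so C_ss = Q C_in/(Q + kV).
C_ss = 107·4.51/(107 + 0.110·1580) = 482.57/280.80 = 1.7186 g/L.

1.72 g/L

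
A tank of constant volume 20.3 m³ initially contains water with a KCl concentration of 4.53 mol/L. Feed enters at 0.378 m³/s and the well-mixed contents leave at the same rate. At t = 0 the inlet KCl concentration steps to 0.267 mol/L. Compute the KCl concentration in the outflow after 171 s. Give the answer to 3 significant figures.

0.444 mol/L

Transient balance on the dissolved component: V dC/dt = Q(C_in − C).
Time constant τ = V/Q = 20.3/0.378 = 53.704 s.
Solution: C(t) = C_in + (C₀ − C_in) e^(−t/τ).
C(171) = 0.267 + (4.53 − 0.267)·e^(−171/53.704) = 0.267 + (4.2630)·0.041414 = 0.44355 mol/L.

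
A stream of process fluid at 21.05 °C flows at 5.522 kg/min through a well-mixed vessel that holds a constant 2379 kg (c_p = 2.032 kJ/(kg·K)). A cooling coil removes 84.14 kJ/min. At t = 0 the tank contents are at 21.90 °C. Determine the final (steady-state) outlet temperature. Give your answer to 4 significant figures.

Energy balance: M c_p dT/dt = ṁ c_p (T_in − T) − 84.14.
At steady state dT/dt = 0 ⇒ T_ss = T_in − Q̇/(ṁ c_p) = 21.05 − 84.14/(5.522·2.032) = 13.5514 °C.

13.55 °C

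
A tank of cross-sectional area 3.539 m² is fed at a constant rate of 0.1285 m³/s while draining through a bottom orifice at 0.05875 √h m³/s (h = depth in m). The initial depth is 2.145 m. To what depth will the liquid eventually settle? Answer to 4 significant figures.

Unsteady balance on liquid volume: A dh/dt = Q_in − 0.05875 √h. At steady state dh/dt = 0:
Q_in = 0.05875 √h_ss ⇒ √h_ss = 0.1285/0.05875 = 2.18723.
h_ss = 2.18723² = 4.78399 m. (Since h₀ = 2.145 m < h_ss, the level will rise toward this value.)

4.784 m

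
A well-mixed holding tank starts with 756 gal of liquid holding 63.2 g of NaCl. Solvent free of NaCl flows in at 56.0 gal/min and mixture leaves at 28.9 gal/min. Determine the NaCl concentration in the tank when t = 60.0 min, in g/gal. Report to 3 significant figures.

0.00780 g/gal

Let m(t) be the amount of NaCl. Volume: V(t) = V₀ + (Q_in − Q_out) t = 756 + 27.100 t; V(60.0) = 2382.0 gal.
Solute balance: dm/dt = 0 − Q_out C = −Q_out m/V(t).
dm/m = −Q_out dt/(V₀ + 27.100 t); integrating gives ln(m/m₀) = −(Q_out/(Q_in−Q_out)) ln(V/V₀).
m = m₀ (V₀/V)^(Q_out/(Q_in−Q_out)) = 63.2 × (756/2382.0)^(1.0664) = 18.586 g.
C = m/V = 18.586/2382.0 = 0.0078028 g/gal.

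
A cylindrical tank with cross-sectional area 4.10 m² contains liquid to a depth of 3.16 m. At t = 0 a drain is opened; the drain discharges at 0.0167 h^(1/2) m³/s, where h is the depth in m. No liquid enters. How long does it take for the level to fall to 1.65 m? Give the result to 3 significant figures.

Volume balance on the tank: A dh/dt = −0.0167 √h.
∫ h^(−1/2) dh = −(0.0167/A) ∫ dt, giving 2√h = 2√h₀ − (0.0167/A) t.
t = 2A(√h₀ − √h)/0.0167 = 2·4.10·(√3.16 − √1.65)/0.0167
  = 8.2000 × (1.7776 − 1.2845) / 0.0167 = 242.13 s.

242 s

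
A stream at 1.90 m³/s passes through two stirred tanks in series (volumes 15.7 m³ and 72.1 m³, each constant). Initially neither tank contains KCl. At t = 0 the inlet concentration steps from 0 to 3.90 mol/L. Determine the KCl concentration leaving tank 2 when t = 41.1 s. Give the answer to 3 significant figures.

Time constants: τᵢ = Vᵢ/Q for each well-mixed tank.
τ₁ = 15.7/1.90 = 8.2632 s; τ₂ = 72.1/1.90 = 37.947 s.
Solving the cascade with C₁(0)=C₂(0)=0 gives C₂(t) = C_in[1 − (τ₁ e^(−t/τ₁) − τ₂ e^(−t/τ₂))/(τ₁ − τ₂)].
At t = 41.1: e^(−t/τ₁) = 0.0069162, e^(−t/τ₂) = 0.33855.
C₂ = 3.90·[1 − (8.2632·0.0069162 − 37.947·0.33855)/(-29.684)] = 3.90·0.56913 = 2.2196 mol/L.

2.22 mol/L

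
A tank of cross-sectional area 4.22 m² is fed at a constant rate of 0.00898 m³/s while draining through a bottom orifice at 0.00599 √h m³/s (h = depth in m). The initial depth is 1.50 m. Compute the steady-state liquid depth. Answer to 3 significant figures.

2.25 m

Level balance: A dh/dt = 0.00898 − 0.00599 √h. Setting dh/dt = 0:
Q_in = 0.00599 √h_ss ⇒ √h_ss = 0.00898/0.00599 = 1.4992.
h_ss = 1.4992² = 2.2475 m. (Since h₀ = 1.50 m < h_ss, the level will rise toward this value.)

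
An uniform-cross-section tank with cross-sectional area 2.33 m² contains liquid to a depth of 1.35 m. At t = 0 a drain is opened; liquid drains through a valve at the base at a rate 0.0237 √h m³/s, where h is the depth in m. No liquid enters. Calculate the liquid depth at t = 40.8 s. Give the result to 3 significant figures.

With no inflow, A dh/dt = −0.0237 √h.
This is separable: 2 d(√h)/dt = −0.0237/A, so √h = √h₀ − (0.0237/(2A)) t.
√h = √1.35 − 0.0237·40.8/(2·2.33) = 1.1619 − 0.20750 = 0.95439.
h = 0.95439² = 0.91087 m.

0.911 m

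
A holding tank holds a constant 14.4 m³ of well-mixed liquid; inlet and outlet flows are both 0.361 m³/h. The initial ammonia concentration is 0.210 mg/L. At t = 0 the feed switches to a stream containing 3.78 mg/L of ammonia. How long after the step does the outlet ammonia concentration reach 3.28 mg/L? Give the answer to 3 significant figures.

78.4 h

Accumulation = in − out for the solute gives V dC/dt = Q(C_in − C), so τ = V/Q = 39.889 h.
C(t) = C_in + (C₀ − C_in) e^(−t/τ). Set C = 3.28 and solve for t:
e^(−t/τ) = (C − C_in)/(C₀ − C_in) = (3.28 − 3.78)/(0.210 − 3.78) = 0.14006
t = −τ ln(…) = 39.889 × 1.9657 = 78.411 h.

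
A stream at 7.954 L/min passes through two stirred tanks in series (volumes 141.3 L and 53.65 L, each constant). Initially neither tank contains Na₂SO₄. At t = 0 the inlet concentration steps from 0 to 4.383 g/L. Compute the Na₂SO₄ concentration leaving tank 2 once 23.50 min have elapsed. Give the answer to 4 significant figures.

Time constants: τᵢ = Vᵢ/Q for each well-mixed tank.
τ₁ = 141.3/7.954 = 17.7646 min; τ₂ = 53.65/7.954 = 6.74503 min.
Tank 1: C₁ = C_in(1 − e^(−t/τ₁)). Tank 2 (τ₁ ≠ τ₂): C₂ = C_in[1 − (τ₁ e^(−t/τ₁) − τ₂ e^(−t/τ₂))/(τ₁ − τ₂)].
At t = 23.50: e^(−t/τ₁) = 0.266374, e^(−t/τ₂) = 0.0306831.
C₂ = 4.383·[1 − (17.7646·0.266374 − 6.74503·0.0306831)/(11.0196)] = 4.383·0.589360 = 2.58317 g/L.

2.583 g/L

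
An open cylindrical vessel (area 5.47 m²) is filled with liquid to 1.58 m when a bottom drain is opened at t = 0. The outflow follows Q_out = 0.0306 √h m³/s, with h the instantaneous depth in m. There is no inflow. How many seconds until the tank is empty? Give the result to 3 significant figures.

449 s

Volume balance on the tank: A dh/dt = −0.0306 √h.
Separate and integrate: 2(√h − √h₀) = −(0.0306/A) t.
Tank is empty when √h = 0: t_empty = 2A√h₀/0.0306.
t_empty = 2·5.47·√1.58/0.0306 = 10.940·1.2570/0.0306 = 449.39 s.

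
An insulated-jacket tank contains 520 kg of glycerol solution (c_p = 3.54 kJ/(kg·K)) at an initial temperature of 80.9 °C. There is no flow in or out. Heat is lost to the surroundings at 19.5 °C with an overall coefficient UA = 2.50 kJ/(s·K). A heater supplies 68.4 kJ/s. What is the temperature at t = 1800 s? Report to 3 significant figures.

49.8 °C

Lumped-capacitance energy balance: M c_p dT/dt = UA(T_amb − T) + Q̇.
dT/dt = (T_ss − T)/τ with T_ss = T_amb + Q̇/UA = 19.5 + 68.4/2.50 = 46.860 °C, τ = M c_p/UA = 520·3.54/2.50 = 736.32 s.
Integrating: T(t) = T_ss + (T₀ − T_ss) e^(−t/τ).
T(1800) = 46.860 + (34.040)·0.086762 = 49.813 °C.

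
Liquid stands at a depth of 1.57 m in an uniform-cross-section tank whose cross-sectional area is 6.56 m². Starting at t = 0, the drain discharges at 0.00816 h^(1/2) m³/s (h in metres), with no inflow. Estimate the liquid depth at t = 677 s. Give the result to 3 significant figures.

0.692 m

Mass balance (ρ constant): A dh/dt = −0.00816 √h.
Separate and integrate: 2(√h − √h₀) = −(0.00816/A) t.
√h = √1.57 − 0.00816·677/(2·6.56) = 1.2530 − 0.42106 = 0.83194.
h = 0.83194² = 0.69212 m.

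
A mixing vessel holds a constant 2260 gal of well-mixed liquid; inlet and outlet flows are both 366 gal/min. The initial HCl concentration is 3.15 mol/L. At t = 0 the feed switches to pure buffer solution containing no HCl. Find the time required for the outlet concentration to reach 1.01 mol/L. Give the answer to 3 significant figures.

Accumulation = in − out for the solute gives V dC/dt = Q(C_in − C), so τ = V/Q = 6.1749 min.
C(t) = C_in + (C₀ − C_in) e^(−t/τ). Set C = 1.01 and solve for t:
e^(−t/τ) = (C − C_in)/(C₀ − C_in) = (1.01 − 0)/(3.15 − 0) = 0.32063
t = −τ ln(…) = 6.1749 × 1.1375 = 7.0236 min.

7.02 min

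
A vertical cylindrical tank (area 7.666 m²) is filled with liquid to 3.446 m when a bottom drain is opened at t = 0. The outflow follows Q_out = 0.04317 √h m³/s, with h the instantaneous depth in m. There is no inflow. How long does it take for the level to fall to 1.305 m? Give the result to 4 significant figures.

253.6 s

With no inflow, A dh/dt = −0.04317 √h.
Separate and integrate: 2(√h − √h₀) = −(0.04317/A) t.
t = 2A(√h₀ − √h)/0.04317 = 2·7.666·(√3.446 − √1.305)/0.04317
  = 15.3320 × (1.85634 − 1.14237) / 0.04317 = 253.571 s.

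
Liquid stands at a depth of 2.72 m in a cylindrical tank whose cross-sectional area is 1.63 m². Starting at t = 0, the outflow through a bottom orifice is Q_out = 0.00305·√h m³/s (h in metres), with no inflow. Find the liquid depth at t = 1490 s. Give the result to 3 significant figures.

With no inflow, A dh/dt = −0.00305 √h.
∫ h^(−1/2) dh = −(0.00305/A) ∫ dt, giving 2√h = 2√h₀ − (0.00305/A) t.
√h = √2.72 − 0.00305·1490/(2·1.63) = 1.6492 − 1.3940 = 0.25522.
h = 0.25522² = 0.065139 m.

0.0651 m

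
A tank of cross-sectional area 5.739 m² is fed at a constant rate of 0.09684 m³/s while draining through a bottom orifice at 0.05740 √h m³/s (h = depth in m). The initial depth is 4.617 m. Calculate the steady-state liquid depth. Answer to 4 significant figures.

Level balance: A dh/dt = 0.09684 − 0.05740 √h. Setting dh/dt = 0:
Q_in = 0.05740 √h_ss ⇒ √h_ss = 0.09684/0.05740 = 1.68711.
h_ss = 1.68711² = 2.84633 m. (Since h₀ = 4.617 m > h_ss, the level will fall toward this value.)

2.846 m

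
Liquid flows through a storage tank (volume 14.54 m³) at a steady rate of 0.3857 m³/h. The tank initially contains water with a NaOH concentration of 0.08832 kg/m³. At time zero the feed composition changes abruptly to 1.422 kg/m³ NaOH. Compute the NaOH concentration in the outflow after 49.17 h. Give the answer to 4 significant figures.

1.060 kg/m³

Species balance on the tank: V dC/dt = Q(C_in − C).
So dC/dt = (C_in − C)/τ with τ = V/Q = 14.54/0.3857 = 37.6977 h.
C approaches C_in exponentially: C(t) = C_in + (C₀ − C_in) e^(−t/τ).
C(49.17) = 1.422 + (0.08832 − 1.422)·e^(−49.17/37.6977) = 1.422 + (-1.33368)·0.271356 = 1.06010 kg/m³.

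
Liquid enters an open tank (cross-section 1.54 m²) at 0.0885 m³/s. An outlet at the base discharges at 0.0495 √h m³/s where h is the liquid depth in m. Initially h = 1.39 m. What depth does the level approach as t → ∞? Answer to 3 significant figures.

3.20 m

Unsteady balance on liquid volume: A dh/dt = Q_in − 0.0495 √h. At steady state dh/dt = 0:
Q_in = 0.0495 √h_ss ⇒ √h_ss = 0.0885/0.0495 = 1.7879.
h_ss = 1.7879² = 3.1965 m. (Since h₀ = 1.39 m < h_ss, the level will rise toward this value.)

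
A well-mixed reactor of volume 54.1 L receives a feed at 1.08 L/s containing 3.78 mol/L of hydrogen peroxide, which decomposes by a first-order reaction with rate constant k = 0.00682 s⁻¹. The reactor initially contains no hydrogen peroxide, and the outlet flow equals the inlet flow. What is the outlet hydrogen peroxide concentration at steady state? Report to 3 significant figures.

V dC/dt = Q(C_in − C) − k V C.
Steady state (dC/dt = 0): C_ss = Q C_in/(Q + kV) = C_in/(1 + kV/Q).
C_ss = 1.08·3.78/(1.08 + 0.00682·54.1) = 4.0824/1.4490 = 2.8175 mol/L.

2.82 mol/L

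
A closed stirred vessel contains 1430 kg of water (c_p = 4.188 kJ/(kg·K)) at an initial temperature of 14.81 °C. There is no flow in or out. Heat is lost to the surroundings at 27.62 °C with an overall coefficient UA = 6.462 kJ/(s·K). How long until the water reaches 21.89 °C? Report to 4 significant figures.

745.6 s

First-law balance (no shaft work): M c_p dT/dt = −UA(T − T_amb).
τ = M c_p/UA = 926.778 s; T_ss = T_amb = 27.6200 °C.
T(t) = T_ss + (T₀ − T_ss)e^(−t/τ); set T = 21.89:
t = −τ ln[(T − T_ss)/(T₀ − T_ss)] = −926.778 · ln(0.447307) = 745.603 s.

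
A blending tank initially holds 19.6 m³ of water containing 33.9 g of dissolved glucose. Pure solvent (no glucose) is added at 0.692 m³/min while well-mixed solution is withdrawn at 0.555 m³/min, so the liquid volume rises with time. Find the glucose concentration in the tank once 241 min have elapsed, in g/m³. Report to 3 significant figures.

0.0118 g/m³

Total volume: dV/dt = Q_in − Q_out = 0.13700 m³/min, so V(t) = 19.6 + 0.13700 t and V(241) = 52.617 m³.
Solute balance: dm/dt = 0 − Q_out C = −Q_out m/V(t).
dm/m = −Q_out dt/(V₀ + 0.13700 t); integrating gives ln(m/m₀) = −(Q_out/(Q_in−Q_out)) ln(V/V₀).
m = m₀ (V₀/V)^(Q_out/(Q_in−Q_out)) = 33.9 × (19.6/52.617)^(4.0511) = 0.62059 g.
C = m/V = 0.62059/52.617 = 0.011795 g/m³.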